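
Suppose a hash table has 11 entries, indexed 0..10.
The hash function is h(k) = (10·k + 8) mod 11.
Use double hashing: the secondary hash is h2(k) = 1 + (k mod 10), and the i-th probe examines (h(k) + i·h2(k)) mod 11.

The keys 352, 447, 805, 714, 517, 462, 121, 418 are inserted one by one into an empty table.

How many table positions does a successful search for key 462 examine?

Insert 352: h=8, slot 8 empty => index 8.
Insert 447: h=1, slot 1 empty => index 1.
Insert 805: h=6, slot 6 empty => index 6.
Insert 714: h=9, slot 9 empty => index 9.
Insert 517: h=8, h2=8, slot 8 occupied => index 5.
Insert 462: h=8, h2=3, slot 8 occupied => index 0.
Insert 121: h=8, h2=2, slot 8 occupied => index 10.
Insert 418: h=8, h2=9, slots 8,6 occupied => index 4.
Table: [462, 447, —, —, 418, 517, 805, —, 352, 714, 121]
Lookup 462: h=8, h2=3, probe 8,0 → found at 0.

2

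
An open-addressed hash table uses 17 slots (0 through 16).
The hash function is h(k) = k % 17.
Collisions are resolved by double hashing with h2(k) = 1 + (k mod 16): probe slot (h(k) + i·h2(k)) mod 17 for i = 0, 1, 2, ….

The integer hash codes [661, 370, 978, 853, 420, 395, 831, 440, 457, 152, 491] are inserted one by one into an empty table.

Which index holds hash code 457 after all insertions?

661 hashes to 15; slot 15 is free → place at 15.
370 hashes to 13; slot 13 is free → place at 13.
978 hashes to 9; slot 9 is free → place at 9.
853 hashes to 3; slot 3 is free → place at 3.
420 hashes to 12; slot 12 is free → place at 12.
395 hashes to 4; slot 4 is free → place at 4.
831 hashes to 15, h2=16; 15 taken → place at 14.
440 hashes to 15, h2=9; 15 taken → place at 7.
457 hashes to 15, h2=10; 15 taken → place at 8.
152 hashes to 16; slot 16 is free → place at 16.
491 hashes to 15, h2=12; 15 taken → place at 10.
Table: [-, -, -, 853, 395, -, -, 440, 457, 978, 491, -, 420, 370, 831, 661, 152]

8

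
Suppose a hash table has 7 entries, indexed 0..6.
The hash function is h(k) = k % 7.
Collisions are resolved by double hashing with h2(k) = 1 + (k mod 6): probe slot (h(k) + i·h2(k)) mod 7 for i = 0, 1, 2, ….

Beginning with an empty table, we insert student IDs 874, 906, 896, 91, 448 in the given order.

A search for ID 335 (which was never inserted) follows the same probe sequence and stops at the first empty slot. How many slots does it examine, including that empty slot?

874 hashes to 6; slot 6 is free -> place at 6.
906 hashes to 3; slot 3 is free -> place at 3.
896 hashes to 0; slot 0 is free -> place at 0.
91 hashes to 0, h2=2; 0 taken -> place at 2.
448 hashes to 0, h2=5; 0 taken -> place at 5.
Table: [896, -, 91, 906, -, 448, 874]
Lookup 335: h=6, h2=6, probe 6,5,4 → slot 4 empty, not found.

3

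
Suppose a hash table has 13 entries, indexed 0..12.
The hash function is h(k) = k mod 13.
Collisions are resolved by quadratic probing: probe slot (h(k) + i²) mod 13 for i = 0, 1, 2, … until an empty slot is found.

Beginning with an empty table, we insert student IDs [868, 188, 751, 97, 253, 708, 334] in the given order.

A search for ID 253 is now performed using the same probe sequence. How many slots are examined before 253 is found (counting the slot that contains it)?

4

868 hashes to 10; slot 10 is free => place at 10.
188 hashes to 6; slot 6 is free => place at 6.
751 hashes to 10; 10 taken => place at 11.
97 hashes to 6; 6 taken => place at 7.
253 hashes to 6; 6,7,10 taken => place at 2.
708 hashes to 6; 6,7,10,2 taken => place at 9.
334 hashes to 9; 9,10 taken => place at 0.
Table: [334, _, 253, _, _, _, 188, 97, _, 708, 868, 751, _]
Lookup 253: h=6, probe 6,7,10,2 → found at 2.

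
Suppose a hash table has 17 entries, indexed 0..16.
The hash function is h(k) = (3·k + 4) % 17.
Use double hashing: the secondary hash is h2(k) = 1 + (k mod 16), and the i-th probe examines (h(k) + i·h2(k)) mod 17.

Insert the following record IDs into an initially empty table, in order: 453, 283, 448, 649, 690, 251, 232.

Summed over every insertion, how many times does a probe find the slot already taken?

2

Insert 453: h=3, slot 3 empty → index 3.
Insert 283: h=3, h2=12, slot 3 occupied → index 15.
Insert 448: h=5, slot 5 empty → index 5.
Insert 649: h=13, slot 13 empty → index 13.
Insert 690: h=0, slot 0 empty → index 0.
Insert 251: h=9, slot 9 empty → index 9.
Insert 232: h=3, h2=9, slot 3 occupied → index 12.
Table: [690, ∅, ∅, 453, ∅, 448, ∅, ∅, ∅, 251, ∅, ∅, 232, 649, ∅, 283, ∅]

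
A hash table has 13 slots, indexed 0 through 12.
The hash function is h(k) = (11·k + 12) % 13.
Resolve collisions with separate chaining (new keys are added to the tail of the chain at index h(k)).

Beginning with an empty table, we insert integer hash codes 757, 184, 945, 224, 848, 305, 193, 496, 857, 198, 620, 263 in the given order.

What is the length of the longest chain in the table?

757 -> bucket 6
184 -> bucket 8
945 -> bucket 7
224 -> bucket 6 (collision)
848 -> bucket 6 (collision)
305 -> bucket 0
193 -> bucket 3
496 -> bucket 8 (collision)
857 -> bucket 1
198 -> bucket 6 (collision)
620 -> bucket 7 (collision)
263 -> bucket 6 (collision)
Final buckets:
0: 305
1: 857
2: .
3: 193
4: .
5: .
6: 757 -> 224 -> 848 -> 198 -> 263
7: 945 -> 620
8: 184 -> 496
9: .
10: .
11: .
12: .

5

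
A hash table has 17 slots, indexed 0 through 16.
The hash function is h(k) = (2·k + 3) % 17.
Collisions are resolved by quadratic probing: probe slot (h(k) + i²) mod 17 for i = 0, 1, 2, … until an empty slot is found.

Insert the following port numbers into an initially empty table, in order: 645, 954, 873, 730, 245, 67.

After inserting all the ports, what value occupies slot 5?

Insert 645: h=1, slot 1 empty → index 1.
Insert 954: h=7, slot 7 empty → index 7.
Insert 873: h=15, slot 15 empty → index 15.
Insert 730: h=1, slot 1 occupied → index 2.
Insert 245: h=0, slot 0 empty → index 0.
Insert 67: h=1, slots 1,2 occupied → index 5.
Table: [245, 645, 730, ., ., 67, ., 954, ., ., ., ., ., ., ., 873, .]

67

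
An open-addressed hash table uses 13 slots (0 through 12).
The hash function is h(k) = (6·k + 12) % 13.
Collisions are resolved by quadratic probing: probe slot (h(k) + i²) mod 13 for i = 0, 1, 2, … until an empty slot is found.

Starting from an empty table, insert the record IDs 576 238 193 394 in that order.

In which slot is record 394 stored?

576 hashes to 10; slot 10 is free → place at 10.
238 hashes to 10; 10 taken → place at 11.
193 hashes to 0; slot 0 is free → place at 0.
394 hashes to 10; 10,11 taken → place at 1.
Table: [193, 394, _, _, _, _, _, _, _, _, 576, 238, _]

1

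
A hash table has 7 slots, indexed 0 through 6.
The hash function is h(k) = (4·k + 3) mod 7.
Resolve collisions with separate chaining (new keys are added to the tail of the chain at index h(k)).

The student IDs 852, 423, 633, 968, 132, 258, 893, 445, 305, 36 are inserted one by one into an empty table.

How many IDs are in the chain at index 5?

Insert 852: h=2, bucket 2 empty -> new chain.
Insert 423: h=1, bucket 1 empty -> new chain.
Insert 633: h=1, bucket 1 nonempty -> append to chain.
Insert 968: h=4, bucket 4 empty -> new chain.
Insert 132: h=6, bucket 6 empty -> new chain.
Insert 258: h=6, bucket 6 nonempty -> append to chain.
Insert 893: h=5, bucket 5 empty -> new chain.
Insert 445: h=5, bucket 5 nonempty -> append to chain.
Insert 305: h=5, bucket 5 nonempty -> append to chain.
Insert 36: h=0, bucket 0 empty -> new chain.
Final buckets:
0: 36
1: 423 -> 633
2: 852
3: -
4: 968
5: 893 -> 445 -> 305
6: 132 -> 258

3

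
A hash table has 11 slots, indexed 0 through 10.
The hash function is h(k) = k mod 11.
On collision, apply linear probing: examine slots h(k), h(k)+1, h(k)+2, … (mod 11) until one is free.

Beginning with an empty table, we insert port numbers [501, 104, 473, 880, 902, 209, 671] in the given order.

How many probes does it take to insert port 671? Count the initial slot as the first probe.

5

Insert 501: h=6, slot 6 empty → index 6.
Insert 104: h=5, slot 5 empty → index 5.
Insert 473: h=0, slot 0 empty → index 0.
Insert 880: h=0, slot 0 occupied → index 1.
Insert 902: h=0, slots 0,1 occupied → index 2.
Insert 209: h=0, slots 0,1,2 occupied → index 3.
Insert 671: h=0, slots 0,1,2,3 occupied → index 4.
Table: [473, 880, 902, 209, 671, 104, 501, ∅, ∅, ∅, ∅]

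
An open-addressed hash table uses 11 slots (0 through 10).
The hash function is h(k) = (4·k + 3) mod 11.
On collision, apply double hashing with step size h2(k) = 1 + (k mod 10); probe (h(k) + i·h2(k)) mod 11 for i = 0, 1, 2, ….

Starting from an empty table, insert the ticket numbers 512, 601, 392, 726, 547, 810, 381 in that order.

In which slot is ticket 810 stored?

512 hashes to 5; slot 5 is free → place at 5.
601 hashes to 9; slot 9 is free → place at 9.
392 hashes to 9, h2=3; 9 taken → place at 1.
726 hashes to 3; slot 3 is free → place at 3.
547 hashes to 2; slot 2 is free → place at 2.
810 hashes to 9, h2=1; 9 taken → place at 10.
381 hashes to 9, h2=2; 9 taken → place at 0.
Table: [381, 392, 547, 726, _, 512, _, _, _, 601, 810]

10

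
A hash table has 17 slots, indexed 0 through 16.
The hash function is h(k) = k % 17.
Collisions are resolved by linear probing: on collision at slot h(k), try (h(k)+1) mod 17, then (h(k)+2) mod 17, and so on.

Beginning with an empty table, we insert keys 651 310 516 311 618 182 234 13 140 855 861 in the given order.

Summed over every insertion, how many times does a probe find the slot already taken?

Insert 651: h=5, slot 5 empty -> index 5.
Insert 310: h=4, slot 4 empty -> index 4.
Insert 516: h=6, slot 6 empty -> index 6.
Insert 311: h=5, slots 5,6 occupied -> index 7.
Insert 618: h=6, slots 6,7 occupied -> index 8.
Insert 182: h=12, slot 12 empty -> index 12.
Insert 234: h=13, slot 13 empty -> index 13.
Insert 13: h=13, slot 13 occupied -> index 14.
Insert 140: h=4, slots 4,5,6,7,8 occupied -> index 9.
Insert 855: h=5, slots 5,6,7,8,9 occupied -> index 10.
Insert 861: h=11, slot 11 empty -> index 11.
Table: [., ., ., ., 310, 651, 516, 311, 618, 140, 855, 861, 182, 234, 13, ., .]

15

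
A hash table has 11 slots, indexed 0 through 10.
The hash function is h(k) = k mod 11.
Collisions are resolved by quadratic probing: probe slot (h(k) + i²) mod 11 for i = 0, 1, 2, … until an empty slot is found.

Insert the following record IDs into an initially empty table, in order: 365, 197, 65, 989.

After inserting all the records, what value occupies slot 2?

Insert 365: h=2, slot 2 empty -> index 2.
Insert 197: h=10, slot 10 empty -> index 10.
Insert 65: h=10, slot 10 occupied -> index 0.
Insert 989: h=10, slots 10,0 occupied -> index 3.
Table: [65, _, 365, 989, _, _, _, _, _, _, 197]

365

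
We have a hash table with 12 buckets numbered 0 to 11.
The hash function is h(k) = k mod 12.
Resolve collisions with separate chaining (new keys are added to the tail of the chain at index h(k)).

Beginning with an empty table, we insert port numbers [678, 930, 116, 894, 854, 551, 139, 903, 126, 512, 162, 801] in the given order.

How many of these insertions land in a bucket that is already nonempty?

Insert 678: h=6, bucket 6 empty -> new chain.
Insert 930: h=6, bucket 6 nonempty -> append to chain.
Insert 116: h=8, bucket 8 empty -> new chain.
Insert 894: h=6, bucket 6 nonempty -> append to chain.
Insert 854: h=2, bucket 2 empty -> new chain.
Insert 551: h=11, bucket 11 empty -> new chain.
Insert 139: h=7, bucket 7 empty -> new chain.
Insert 903: h=3, bucket 3 empty -> new chain.
Insert 126: h=6, bucket 6 nonempty -> append to chain.
Insert 512: h=8, bucket 8 nonempty -> append to chain.
Insert 162: h=6, bucket 6 nonempty -> append to chain.
Insert 801: h=9, bucket 9 empty -> new chain.
Final buckets:
0: —
1: —
2: 854
3: 903
4: —
5: —
6: 678 -> 930 -> 894 -> 126 -> 162
7: 139
8: 116 -> 512
9: 801
10: —
11: 551

5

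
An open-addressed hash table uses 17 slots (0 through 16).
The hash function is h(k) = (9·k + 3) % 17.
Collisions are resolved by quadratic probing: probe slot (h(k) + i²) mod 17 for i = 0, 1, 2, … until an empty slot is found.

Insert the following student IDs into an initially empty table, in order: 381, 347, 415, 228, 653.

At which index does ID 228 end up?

381: h=15 → slot 15
347: h=15, probe 15,16 → slot 16
415: h=15, probe 15,16,2 → slot 2
228: h=15, probe 15,16,2,7 → slot 7
653: h=15, probe 15,16,2,7,14 → slot 14
Table: [∅, ∅, 415, ∅, ∅, ∅, ∅, 228, ∅, ∅, ∅, ∅, ∅, ∅, 653, 381, 347]

7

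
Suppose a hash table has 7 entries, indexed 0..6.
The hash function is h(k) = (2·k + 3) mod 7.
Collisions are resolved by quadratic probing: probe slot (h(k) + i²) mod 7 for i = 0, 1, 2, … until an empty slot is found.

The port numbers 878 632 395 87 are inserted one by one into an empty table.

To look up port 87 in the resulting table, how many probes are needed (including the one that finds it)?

878 hashes to 2; slot 2 is free -> place at 2.
632 hashes to 0; slot 0 is free -> place at 0.
395 hashes to 2; 2 taken -> place at 3.
87 hashes to 2; 2,3 taken -> place at 6.
Table: [632, ., 878, 395, ., ., 87]
Lookup 87: h=2, probe 2,3,6 → found at 6.

3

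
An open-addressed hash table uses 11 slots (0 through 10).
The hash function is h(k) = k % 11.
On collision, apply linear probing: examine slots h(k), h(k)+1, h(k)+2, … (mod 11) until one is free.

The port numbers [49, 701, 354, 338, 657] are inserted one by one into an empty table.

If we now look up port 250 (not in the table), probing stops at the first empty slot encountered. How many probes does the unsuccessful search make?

49 hashes to 5; slot 5 is free => place at 5.
701 hashes to 8; slot 8 is free => place at 8.
354 hashes to 2; slot 2 is free => place at 2.
338 hashes to 8; 8 taken => place at 9.
657 hashes to 8; 8,9 taken => place at 10.
Table: [., ., 354, ., ., 49, ., ., 701, 338, 657]
Lookup 250: h=8, probe 8,9,10,0 → slot 0 empty, not found.

4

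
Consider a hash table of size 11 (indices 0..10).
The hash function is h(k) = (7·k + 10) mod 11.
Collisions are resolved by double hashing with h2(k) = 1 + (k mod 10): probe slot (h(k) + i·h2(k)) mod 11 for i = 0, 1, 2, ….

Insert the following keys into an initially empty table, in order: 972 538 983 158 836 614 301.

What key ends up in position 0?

301

972 hashes to 5; slot 5 is free -> place at 5.
538 hashes to 3; slot 3 is free -> place at 3.
983 hashes to 5, h2=4; 5 taken -> place at 9.
158 hashes to 5, h2=9; 5,3 taken -> place at 1.
836 hashes to 10; slot 10 is free -> place at 10.
614 hashes to 7; slot 7 is free -> place at 7.
301 hashes to 5, h2=2; 5,7,9 taken -> place at 0.
Table: [301, 158, ∅, 538, ∅, 972, ∅, 614, ∅, 983, 836]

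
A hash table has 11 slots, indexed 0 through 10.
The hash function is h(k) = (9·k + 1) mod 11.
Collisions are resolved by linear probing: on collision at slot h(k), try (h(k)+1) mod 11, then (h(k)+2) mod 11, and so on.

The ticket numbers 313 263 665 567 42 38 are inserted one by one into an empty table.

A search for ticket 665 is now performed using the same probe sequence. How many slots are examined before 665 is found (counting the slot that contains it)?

3

313 hashes to 2; slot 2 is free => place at 2.
263 hashes to 3; slot 3 is free => place at 3.
665 hashes to 2; 2,3 taken => place at 4.
567 hashes to 0; slot 0 is free => place at 0.
42 hashes to 5; slot 5 is free => place at 5.
38 hashes to 2; 2,3,4,5 taken => place at 6.
Table: [567, _, 313, 263, 665, 42, 38, _, _, _, _]
Lookup 665: h=2, probe 2,3,4 → found at 4.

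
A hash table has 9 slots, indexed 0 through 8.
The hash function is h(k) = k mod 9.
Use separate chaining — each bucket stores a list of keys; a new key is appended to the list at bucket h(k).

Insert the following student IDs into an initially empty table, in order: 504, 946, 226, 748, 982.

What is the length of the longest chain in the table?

504 → bucket 0
946 → bucket 1
226 → bucket 1 (collision)
748 → bucket 1 (collision)
982 → bucket 1 (collision)
Final buckets:
0: 504
1: 946 -> 226 -> 748 -> 982
2: —
3: —
4: —
5: —
6: —
7: —
8: —

4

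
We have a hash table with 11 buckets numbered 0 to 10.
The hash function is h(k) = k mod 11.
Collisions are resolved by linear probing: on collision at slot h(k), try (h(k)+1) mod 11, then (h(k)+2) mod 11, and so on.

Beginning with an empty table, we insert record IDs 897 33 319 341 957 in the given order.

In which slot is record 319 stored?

1

897 hashes to 6; slot 6 is free => place at 6.
33 hashes to 0; slot 0 is free => place at 0.
319 hashes to 0; 0 taken => place at 1.
341 hashes to 0; 0,1 taken => place at 2.
957 hashes to 0; 0,1,2 taken => place at 3.
Table: [33, 319, 341, 957, _, _, 897, _, _, _, _]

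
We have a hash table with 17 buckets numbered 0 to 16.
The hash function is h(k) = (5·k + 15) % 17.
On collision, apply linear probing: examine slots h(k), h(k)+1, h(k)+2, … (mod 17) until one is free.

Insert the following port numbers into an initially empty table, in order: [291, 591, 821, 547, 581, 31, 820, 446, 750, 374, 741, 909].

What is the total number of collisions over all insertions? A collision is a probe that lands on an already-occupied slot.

291 hashes to 8; slot 8 is free => place at 8.
591 hashes to 12; slot 12 is free => place at 12.
821 hashes to 6; slot 6 is free => place at 6.
547 hashes to 13; slot 13 is free => place at 13.
581 hashes to 13; 13 taken => place at 14.
31 hashes to 0; slot 0 is free => place at 0.
820 hashes to 1; slot 1 is free => place at 1.
446 hashes to 1; 1 taken => place at 2.
750 hashes to 8; 8 taken => place at 9.
374 hashes to 15; slot 15 is free => place at 15.
741 hashes to 14; 14,15 taken => place at 16.
909 hashes to 4; slot 4 is free => place at 4.
Table: [31, 820, 446, -, 909, -, 821, -, 291, 750, -, -, 591, 547, 581, 374, 741]

5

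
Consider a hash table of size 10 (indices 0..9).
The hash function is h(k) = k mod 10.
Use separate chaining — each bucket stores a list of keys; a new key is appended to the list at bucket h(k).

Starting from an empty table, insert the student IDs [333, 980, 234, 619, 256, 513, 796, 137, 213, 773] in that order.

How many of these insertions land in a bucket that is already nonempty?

Insert 333: h=3, bucket 3 empty → new chain.
Insert 980: h=0, bucket 0 empty → new chain.
Insert 234: h=4, bucket 4 empty → new chain.
Insert 619: h=9, bucket 9 empty → new chain.
Insert 256: h=6, bucket 6 empty → new chain.
Insert 513: h=3, bucket 3 nonempty → append to chain.
Insert 796: h=6, bucket 6 nonempty → append to chain.
Insert 137: h=7, bucket 7 empty → new chain.
Insert 213: h=3, bucket 3 nonempty → append to chain.
Insert 773: h=3, bucket 3 nonempty → append to chain.
Final buckets:
0: 980
1: .
2: .
3: 333 -> 513 -> 213 -> 773
4: 234
5: .
6: 256 -> 796
7: 137
8: .
9: 619

4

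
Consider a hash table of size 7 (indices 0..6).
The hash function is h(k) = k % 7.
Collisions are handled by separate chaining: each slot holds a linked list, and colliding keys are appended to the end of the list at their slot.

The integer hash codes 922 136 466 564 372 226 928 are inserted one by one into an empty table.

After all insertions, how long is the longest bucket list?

922 -> bucket 5
136 -> bucket 3
466 -> bucket 4
564 -> bucket 4 (collision)
372 -> bucket 1
226 -> bucket 2
928 -> bucket 4 (collision)
Final buckets:
0: -
1: 372
2: 226
3: 136
4: 466 -> 564 -> 928
5: 922
6: -

3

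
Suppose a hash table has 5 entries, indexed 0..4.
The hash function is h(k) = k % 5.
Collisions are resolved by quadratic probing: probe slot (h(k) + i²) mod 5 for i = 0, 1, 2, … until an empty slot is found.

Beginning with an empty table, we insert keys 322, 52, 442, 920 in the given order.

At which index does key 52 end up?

322 hashes to 2; slot 2 is free => place at 2.
52 hashes to 2; 2 taken => place at 3.
442 hashes to 2; 2,3 taken => place at 1.
920 hashes to 0; slot 0 is free => place at 0.
Table: [920, 442, 322, 52, .]

3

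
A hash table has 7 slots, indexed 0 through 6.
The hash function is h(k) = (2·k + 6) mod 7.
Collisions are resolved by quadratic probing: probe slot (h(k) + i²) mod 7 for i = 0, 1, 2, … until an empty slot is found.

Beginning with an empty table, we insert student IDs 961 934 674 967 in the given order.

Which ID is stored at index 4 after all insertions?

961 hashes to 3; slot 3 is free -> place at 3.
934 hashes to 5; slot 5 is free -> place at 5.
674 hashes to 3; 3 taken -> place at 4.
967 hashes to 1; slot 1 is free -> place at 1.
Table: [-, 967, -, 961, 674, 934, -]

674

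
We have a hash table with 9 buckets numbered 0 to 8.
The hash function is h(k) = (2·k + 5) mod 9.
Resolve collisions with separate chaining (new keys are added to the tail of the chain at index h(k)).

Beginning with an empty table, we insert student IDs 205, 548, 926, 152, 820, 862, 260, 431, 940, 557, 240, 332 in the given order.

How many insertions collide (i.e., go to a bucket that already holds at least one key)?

Insert 205: h=1, bucket 1 empty → new chain.
Insert 548: h=3, bucket 3 empty → new chain.
Insert 926: h=3, bucket 3 nonempty → append to chain.
Insert 152: h=3, bucket 3 nonempty → append to chain.
Insert 820: h=7, bucket 7 empty → new chain.
Insert 862: h=1, bucket 1 nonempty → append to chain.
Insert 260: h=3, bucket 3 nonempty → append to chain.
Insert 431: h=3, bucket 3 nonempty → append to chain.
Insert 940: h=4, bucket 4 empty → new chain.
Insert 557: h=3, bucket 3 nonempty → append to chain.
Insert 240: h=8, bucket 8 empty → new chain.
Insert 332: h=3, bucket 3 nonempty → append to chain.
Final buckets:
0: ∅
1: 205 -> 862
2: ∅
3: 548 -> 926 -> 152 -> 260 -> 431 -> 557 -> 332
4: 940
5: ∅
6: ∅
7: 820
8: 240

7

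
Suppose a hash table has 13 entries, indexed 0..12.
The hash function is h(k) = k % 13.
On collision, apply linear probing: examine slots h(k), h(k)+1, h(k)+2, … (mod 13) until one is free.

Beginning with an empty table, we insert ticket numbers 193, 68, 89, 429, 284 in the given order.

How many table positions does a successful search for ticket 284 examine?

Insert 193: h=11, slot 11 empty -> index 11.
Insert 68: h=3, slot 3 empty -> index 3.
Insert 89: h=11, slot 11 occupied -> index 12.
Insert 429: h=0, slot 0 empty -> index 0.
Insert 284: h=11, slots 11,12,0 occupied -> index 1.
Table: [429, 284, _, 68, _, _, _, _, _, _, _, 193, 89]
Lookup 284: h=11, probe 11,12,0,1 → found at 1.

4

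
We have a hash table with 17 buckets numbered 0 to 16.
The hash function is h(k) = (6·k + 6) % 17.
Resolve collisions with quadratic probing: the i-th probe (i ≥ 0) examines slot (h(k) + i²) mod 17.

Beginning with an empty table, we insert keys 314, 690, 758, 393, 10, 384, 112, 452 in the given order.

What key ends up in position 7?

Insert 314: h=3, slot 3 empty => index 3.
Insert 690: h=15, slot 15 empty => index 15.
Insert 758: h=15, slot 15 occupied => index 16.
Insert 393: h=1, slot 1 empty => index 1.
Insert 10: h=15, slots 15,16 occupied => index 2.
Insert 384: h=15, slots 15,16,2 occupied => index 7.
Insert 112: h=15, slots 15,16,2,7 occupied => index 14.
Insert 452: h=15, slots 15,16,2,7,14 occupied => index 6.
Table: [∅, 393, 10, 314, ∅, ∅, 452, 384, ∅, ∅, ∅, ∅, ∅, ∅, 112, 690, 758]

384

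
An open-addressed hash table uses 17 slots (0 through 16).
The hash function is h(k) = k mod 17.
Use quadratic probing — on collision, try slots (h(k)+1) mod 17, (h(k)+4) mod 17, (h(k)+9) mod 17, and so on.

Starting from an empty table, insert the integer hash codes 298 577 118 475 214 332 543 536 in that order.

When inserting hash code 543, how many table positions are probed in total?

4

298 hashes to 9; slot 9 is free => place at 9.
577 hashes to 16; slot 16 is free => place at 16.
118 hashes to 16; 16 taken => place at 0.
475 hashes to 16; 16,0 taken => place at 3.
214 hashes to 10; slot 10 is free => place at 10.
332 hashes to 9; 9,10 taken => place at 13.
543 hashes to 16; 16,0,3 taken => place at 8.
536 hashes to 9; 9,10,13 taken => place at 1.
Table: [118, 536, _, 475, _, _, _, _, 543, 298, 214, _, _, 332, _, _, 577]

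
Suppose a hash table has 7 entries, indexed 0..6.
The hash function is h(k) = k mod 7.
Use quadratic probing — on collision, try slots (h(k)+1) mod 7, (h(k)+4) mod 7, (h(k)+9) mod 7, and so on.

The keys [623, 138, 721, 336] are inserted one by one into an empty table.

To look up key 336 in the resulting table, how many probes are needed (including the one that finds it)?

623 hashes to 0; slot 0 is free → place at 0.
138 hashes to 5; slot 5 is free → place at 5.
721 hashes to 0; 0 taken → place at 1.
336 hashes to 0; 0,1 taken → place at 4.
Table: [623, 721, —, —, 336, 138, —]
Lookup 336: h=0, probe 0,1,4 → found at 4.

3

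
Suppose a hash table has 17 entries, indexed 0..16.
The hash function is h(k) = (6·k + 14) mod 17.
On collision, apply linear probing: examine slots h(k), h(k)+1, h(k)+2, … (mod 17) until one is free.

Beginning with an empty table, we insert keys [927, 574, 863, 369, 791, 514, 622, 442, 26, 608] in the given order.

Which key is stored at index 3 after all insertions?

927 hashes to 0; slot 0 is free → place at 0.
574 hashes to 7; slot 7 is free → place at 7.
863 hashes to 7; 7 taken → place at 8.
369 hashes to 1; slot 1 is free → place at 1.
791 hashes to 0; 0,1 taken → place at 2.
514 hashes to 4; slot 4 is free → place at 4.
622 hashes to 6; slot 6 is free → place at 6.
442 hashes to 14; slot 14 is free → place at 14.
26 hashes to 0; 0,1,2 taken → place at 3.
608 hashes to 7; 7,8 taken → place at 9.
Table: [927, 369, 791, 26, 514, ., 622, 574, 863, 608, ., ., ., ., 442, ., .]

26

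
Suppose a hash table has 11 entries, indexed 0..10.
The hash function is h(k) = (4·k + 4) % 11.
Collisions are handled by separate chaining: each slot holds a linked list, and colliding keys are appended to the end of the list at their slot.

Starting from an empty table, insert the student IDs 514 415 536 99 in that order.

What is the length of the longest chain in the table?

Insert 514: h=3, bucket 3 empty → new chain.
Insert 415: h=3, bucket 3 nonempty → append to chain.
Insert 536: h=3, bucket 3 nonempty → append to chain.
Insert 99: h=4, bucket 4 empty → new chain.
Final buckets:
0: -
1: -
2: -
3: 514 -> 415 -> 536
4: 99
5: -
6: -
7: -
8: -
9: -
10: -

3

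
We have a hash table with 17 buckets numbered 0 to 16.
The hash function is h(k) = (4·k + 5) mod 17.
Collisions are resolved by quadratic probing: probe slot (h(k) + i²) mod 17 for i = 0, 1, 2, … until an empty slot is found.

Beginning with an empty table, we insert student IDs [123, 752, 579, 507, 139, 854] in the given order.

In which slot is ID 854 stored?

8

Insert 123: h=4, slot 4 empty => index 4.
Insert 752: h=4, slot 4 occupied => index 5.
Insert 579: h=9, slot 9 empty => index 9.
Insert 507: h=10, slot 10 empty => index 10.
Insert 139: h=0, slot 0 empty => index 0.
Insert 854: h=4, slots 4,5 occupied => index 8.
Table: [139, ∅, ∅, ∅, 123, 752, ∅, ∅, 854, 579, 507, ∅, ∅, ∅, ∅, ∅, ∅]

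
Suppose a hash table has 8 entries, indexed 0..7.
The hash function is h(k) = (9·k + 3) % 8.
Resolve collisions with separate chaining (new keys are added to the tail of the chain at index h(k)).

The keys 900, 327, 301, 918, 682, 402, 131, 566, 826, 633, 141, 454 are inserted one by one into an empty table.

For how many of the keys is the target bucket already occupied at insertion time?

900 -> bucket 7
327 -> bucket 2
301 -> bucket 0
918 -> bucket 1
682 -> bucket 5
402 -> bucket 5 (collision)
131 -> bucket 6
566 -> bucket 1 (collision)
826 -> bucket 5 (collision)
633 -> bucket 4
141 -> bucket 0 (collision)
454 -> bucket 1 (collision)
Final buckets:
0: 301 -> 141
1: 918 -> 566 -> 454
2: 327
3: _
4: 633
5: 682 -> 402 -> 826
6: 131
7: 900

5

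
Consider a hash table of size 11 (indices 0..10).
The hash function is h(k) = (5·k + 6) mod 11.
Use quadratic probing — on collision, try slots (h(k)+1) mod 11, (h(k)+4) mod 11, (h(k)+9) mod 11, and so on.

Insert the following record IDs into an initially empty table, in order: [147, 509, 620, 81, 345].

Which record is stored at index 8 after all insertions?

81

Insert 147: h=4, slot 4 empty -> index 4.
Insert 509: h=10, slot 10 empty -> index 10.
Insert 620: h=4, slot 4 occupied -> index 5.
Insert 81: h=4, slots 4,5 occupied -> index 8.
Insert 345: h=4, slots 4,5,8 occupied -> index 2.
Table: [., ., 345, ., 147, 620, ., ., 81, ., 509]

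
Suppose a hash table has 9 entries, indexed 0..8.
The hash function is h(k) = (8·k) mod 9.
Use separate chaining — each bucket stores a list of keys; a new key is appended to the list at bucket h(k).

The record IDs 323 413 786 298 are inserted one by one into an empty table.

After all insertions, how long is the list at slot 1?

Insert 323: h=1, bucket 1 empty -> new chain.
Insert 413: h=1, bucket 1 nonempty -> append to chain.
Insert 786: h=6, bucket 6 empty -> new chain.
Insert 298: h=8, bucket 8 empty -> new chain.
Final buckets:
0: ∅
1: 323 -> 413
2: ∅
3: ∅
4: ∅
5: ∅
6: 786
7: ∅
8: 298

2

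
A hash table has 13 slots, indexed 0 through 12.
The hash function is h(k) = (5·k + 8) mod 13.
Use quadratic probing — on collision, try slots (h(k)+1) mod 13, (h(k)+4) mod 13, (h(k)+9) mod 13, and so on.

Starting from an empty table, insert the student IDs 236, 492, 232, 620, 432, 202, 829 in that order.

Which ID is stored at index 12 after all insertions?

Insert 236: h=5, slot 5 empty -> index 5.
Insert 492: h=11, slot 11 empty -> index 11.
Insert 232: h=11, slot 11 occupied -> index 12.
Insert 620: h=1, slot 1 empty -> index 1.
Insert 432: h=10, slot 10 empty -> index 10.
Insert 202: h=4, slot 4 empty -> index 4.
Insert 829: h=6, slot 6 empty -> index 6.
Table: [—, 620, —, —, 202, 236, 829, —, —, —, 432, 492, 232]

232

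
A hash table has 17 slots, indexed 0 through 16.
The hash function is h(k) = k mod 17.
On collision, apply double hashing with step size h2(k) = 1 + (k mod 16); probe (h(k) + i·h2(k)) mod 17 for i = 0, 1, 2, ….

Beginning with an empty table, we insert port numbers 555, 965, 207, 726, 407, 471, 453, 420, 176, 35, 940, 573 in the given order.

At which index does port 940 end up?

Insert 555: h=11, slot 11 empty -> index 11.
Insert 965: h=13, slot 13 empty -> index 13.
Insert 207: h=3, slot 3 empty -> index 3.
Insert 726: h=12, slot 12 empty -> index 12.
Insert 407: h=16, slot 16 empty -> index 16.
Insert 471: h=12, h2=8, slots 12,3,11 occupied -> index 2.
Insert 453: h=11, h2=6, slot 11 occupied -> index 0.
Insert 420: h=12, h2=5, slots 12,0 occupied -> index 5.
Insert 176: h=6, slot 6 empty -> index 6.
Insert 35: h=1, slot 1 empty -> index 1.
Insert 940: h=5, h2=13, slots 5,1 occupied -> index 14.
Insert 573: h=12, h2=14, slot 12 occupied -> index 9.
Table: [453, 35, 471, 207, ., 420, 176, ., ., 573, ., 555, 726, 965, 940, ., 407]

14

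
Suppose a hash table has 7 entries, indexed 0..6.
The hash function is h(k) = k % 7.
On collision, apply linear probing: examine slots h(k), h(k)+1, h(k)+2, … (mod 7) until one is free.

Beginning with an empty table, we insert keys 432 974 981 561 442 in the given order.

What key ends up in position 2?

981

432: h=5 → slot 5
974: h=1 → slot 1
981: h=1, probe 1,2 → slot 2
561: h=1, probe 1,2,3 → slot 3
442: h=1, probe 1,2,3,4 → slot 4
Table: [∅, 974, 981, 561, 442, 432, ∅]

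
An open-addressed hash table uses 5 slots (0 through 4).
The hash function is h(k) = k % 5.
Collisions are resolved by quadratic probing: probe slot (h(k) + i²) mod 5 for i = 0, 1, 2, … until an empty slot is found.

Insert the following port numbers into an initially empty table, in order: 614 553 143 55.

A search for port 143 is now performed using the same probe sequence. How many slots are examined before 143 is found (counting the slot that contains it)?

614: h=4 -> slot 4
553: h=3 -> slot 3
143: h=3, probe 3,4,2 -> slot 2
55: h=0 -> slot 0
Table: [55, -, 143, 553, 614]
Lookup 143: h=3, probe 3,4,2 → found at 2.

3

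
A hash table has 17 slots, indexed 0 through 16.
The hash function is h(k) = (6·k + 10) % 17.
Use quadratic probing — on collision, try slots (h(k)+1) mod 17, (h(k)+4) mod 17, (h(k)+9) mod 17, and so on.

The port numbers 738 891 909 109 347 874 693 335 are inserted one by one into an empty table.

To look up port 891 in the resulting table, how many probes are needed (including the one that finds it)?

738: h=1 -> slot 1
891: h=1, probe 1,2 -> slot 2
909: h=7 -> slot 7
109: h=1, probe 1,2,5 -> slot 5
347: h=1, probe 1,2,5,10 -> slot 10
874: h=1, probe 1,2,5,10,0 -> slot 0
693: h=3 -> slot 3
335: h=14 -> slot 14
Table: [874, 738, 891, 693, ., 109, ., 909, ., ., 347, ., ., ., 335, ., .]
Lookup 891: h=1, probe 1,2 → found at 2.

2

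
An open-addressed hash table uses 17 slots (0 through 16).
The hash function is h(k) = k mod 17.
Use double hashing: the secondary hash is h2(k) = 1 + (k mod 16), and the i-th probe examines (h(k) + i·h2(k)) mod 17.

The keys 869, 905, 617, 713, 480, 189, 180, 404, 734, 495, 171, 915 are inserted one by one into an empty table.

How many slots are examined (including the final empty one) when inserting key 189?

869 hashes to 2; slot 2 is free -> place at 2.
905 hashes to 4; slot 4 is free -> place at 4.
617 hashes to 5; slot 5 is free -> place at 5.
713 hashes to 16; slot 16 is free -> place at 16.
480 hashes to 4, h2=1; 4,5 taken -> place at 6.
189 hashes to 2, h2=14; 2,16 taken -> place at 13.
180 hashes to 10; slot 10 is free -> place at 10.
404 hashes to 13, h2=5; 13 taken -> place at 1.
734 hashes to 3; slot 3 is free -> place at 3.
495 hashes to 2, h2=16; 2,1 taken -> place at 0.
171 hashes to 1, h2=12; 1,13 taken -> place at 8.
915 hashes to 14; slot 14 is free -> place at 14.
Table: [495, 404, 869, 734, 905, 617, 480, ., 171, ., 180, ., ., 189, 915, ., 713]

3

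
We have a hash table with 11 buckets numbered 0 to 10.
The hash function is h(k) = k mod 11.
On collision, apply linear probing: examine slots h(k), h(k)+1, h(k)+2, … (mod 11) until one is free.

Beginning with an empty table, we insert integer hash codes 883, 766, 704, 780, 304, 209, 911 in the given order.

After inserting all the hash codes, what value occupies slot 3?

883

883 hashes to 3; slot 3 is free → place at 3.
766 hashes to 7; slot 7 is free → place at 7.
704 hashes to 0; slot 0 is free → place at 0.
780 hashes to 10; slot 10 is free → place at 10.
304 hashes to 7; 7 taken → place at 8.
209 hashes to 0; 0 taken → place at 1.
911 hashes to 9; slot 9 is free → place at 9.
Table: [704, 209, ., 883, ., ., ., 766, 304, 911, 780]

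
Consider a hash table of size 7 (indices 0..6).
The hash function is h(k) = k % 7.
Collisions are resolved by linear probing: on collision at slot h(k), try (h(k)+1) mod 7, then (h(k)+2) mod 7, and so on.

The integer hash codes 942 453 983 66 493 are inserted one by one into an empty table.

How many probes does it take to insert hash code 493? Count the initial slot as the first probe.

5

Insert 942: h=4, slot 4 empty → index 4.
Insert 453: h=5, slot 5 empty → index 5.
Insert 983: h=3, slot 3 empty → index 3.
Insert 66: h=3, slots 3,4,5 occupied → index 6.
Insert 493: h=3, slots 3,4,5,6 occupied → index 0.
Table: [493, ∅, ∅, 983, 942, 453, 66]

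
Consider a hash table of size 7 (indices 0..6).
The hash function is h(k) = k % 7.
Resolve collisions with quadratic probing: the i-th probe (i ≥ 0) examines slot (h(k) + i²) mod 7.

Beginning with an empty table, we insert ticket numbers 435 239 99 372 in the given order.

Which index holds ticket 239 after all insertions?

2

435: h=1 => slot 1
239: h=1, probe 1,2 => slot 2
99: h=1, probe 1,2,5 => slot 5
372: h=1, probe 1,2,5,3 => slot 3
Table: [., 435, 239, 372, ., 99, .]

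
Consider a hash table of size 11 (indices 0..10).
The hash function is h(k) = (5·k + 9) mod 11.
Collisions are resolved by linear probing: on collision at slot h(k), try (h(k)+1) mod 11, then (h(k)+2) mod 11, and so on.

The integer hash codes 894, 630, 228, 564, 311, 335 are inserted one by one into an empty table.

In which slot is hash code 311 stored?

6

894 hashes to 2; slot 2 is free → place at 2.
630 hashes to 2; 2 taken → place at 3.
228 hashes to 5; slot 5 is free → place at 5.
564 hashes to 2; 2,3 taken → place at 4.
311 hashes to 2; 2,3,4,5 taken → place at 6.
335 hashes to 1; slot 1 is free → place at 1.
Table: [—, 335, 894, 630, 564, 228, 311, —, —, —, —]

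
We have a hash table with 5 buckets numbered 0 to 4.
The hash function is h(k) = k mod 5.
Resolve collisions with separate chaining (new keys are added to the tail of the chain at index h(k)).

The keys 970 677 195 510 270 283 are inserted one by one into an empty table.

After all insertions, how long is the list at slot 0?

4

Insert 970: h=0, bucket 0 empty → new chain.
Insert 677: h=2, bucket 2 empty → new chain.
Insert 195: h=0, bucket 0 nonempty → append to chain.
Insert 510: h=0, bucket 0 nonempty → append to chain.
Insert 270: h=0, bucket 0 nonempty → append to chain.
Insert 283: h=3, bucket 3 empty → new chain.
Final buckets:
0: 970 -> 195 -> 510 -> 270
1: .
2: 677
3: 283
4: .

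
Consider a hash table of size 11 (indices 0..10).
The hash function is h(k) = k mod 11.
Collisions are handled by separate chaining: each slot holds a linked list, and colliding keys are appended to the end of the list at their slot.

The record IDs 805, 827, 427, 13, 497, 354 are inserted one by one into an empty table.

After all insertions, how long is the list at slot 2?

Insert 805: h=2, bucket 2 empty → new chain.
Insert 827: h=2, bucket 2 nonempty → append to chain.
Insert 427: h=9, bucket 9 empty → new chain.
Insert 13: h=2, bucket 2 nonempty → append to chain.
Insert 497: h=2, bucket 2 nonempty → append to chain.
Insert 354: h=2, bucket 2 nonempty → append to chain.
Final buckets:
0: —
1: —
2: 805 -> 827 -> 13 -> 497 -> 354
3: —
4: —
5: —
6: —
7: —
8: —
9: 427
10: —

5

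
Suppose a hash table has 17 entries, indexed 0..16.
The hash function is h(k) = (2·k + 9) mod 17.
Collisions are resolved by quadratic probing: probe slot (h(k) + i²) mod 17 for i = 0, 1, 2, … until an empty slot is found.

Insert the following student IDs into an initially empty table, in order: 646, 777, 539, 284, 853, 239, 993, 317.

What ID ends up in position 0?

Insert 646: h=9, slot 9 empty → index 9.
Insert 777: h=16, slot 16 empty → index 16.
Insert 539: h=16, slot 16 occupied → index 0.
Insert 284: h=16, slots 16,0 occupied → index 3.
Insert 853: h=15, slot 15 empty → index 15.
Insert 239: h=11, slot 11 empty → index 11.
Insert 993: h=6, slot 6 empty → index 6.
Insert 317: h=14, slot 14 empty → index 14.
Table: [539, ., ., 284, ., ., 993, ., ., 646, ., 239, ., ., 317, 853, 777]

539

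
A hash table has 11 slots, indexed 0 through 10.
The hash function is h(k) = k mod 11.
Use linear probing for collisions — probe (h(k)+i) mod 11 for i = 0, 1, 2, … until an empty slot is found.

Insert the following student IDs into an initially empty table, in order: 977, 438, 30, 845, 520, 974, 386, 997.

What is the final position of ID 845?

0

977: h=9 → slot 9
438: h=9, probe 9,10 → slot 10
30: h=8 → slot 8
845: h=9, probe 9,10,0 → slot 0
520: h=3 → slot 3
974: h=6 → slot 6
386: h=1 → slot 1
997: h=7 → slot 7
Table: [845, 386, ∅, 520, ∅, ∅, 974, 997, 30, 977, 438]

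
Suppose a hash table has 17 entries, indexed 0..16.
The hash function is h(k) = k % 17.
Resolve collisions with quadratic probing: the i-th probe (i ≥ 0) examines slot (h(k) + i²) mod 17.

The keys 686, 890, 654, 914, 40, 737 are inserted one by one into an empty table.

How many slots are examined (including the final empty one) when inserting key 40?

686: h=6 => slot 6
890: h=6, probe 6,7 => slot 7
654: h=8 => slot 8
914: h=13 => slot 13
40: h=6, probe 6,7,10 => slot 10
737: h=6, probe 6,7,10,15 => slot 15
Table: [-, -, -, -, -, -, 686, 890, 654, -, 40, -, -, 914, -, 737, -]

3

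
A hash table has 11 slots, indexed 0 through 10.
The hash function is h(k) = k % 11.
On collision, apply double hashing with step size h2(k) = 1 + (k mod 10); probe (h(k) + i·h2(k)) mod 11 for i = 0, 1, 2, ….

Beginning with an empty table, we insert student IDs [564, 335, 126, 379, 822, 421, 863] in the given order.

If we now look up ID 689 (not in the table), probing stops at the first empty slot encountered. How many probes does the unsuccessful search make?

564 hashes to 3; slot 3 is free => place at 3.
335 hashes to 5; slot 5 is free => place at 5.
126 hashes to 5, h2=7; 5 taken => place at 1.
379 hashes to 5, h2=10; 5 taken => place at 4.
822 hashes to 8; slot 8 is free => place at 8.
421 hashes to 3, h2=2; 3,5 taken => place at 7.
863 hashes to 5, h2=4; 5 taken => place at 9.
Table: [., 126, ., 564, 379, 335, ., 421, 822, 863, .]
Lookup 689: h=7, h2=10, probe 7,6 → slot 6 empty, not found.

2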